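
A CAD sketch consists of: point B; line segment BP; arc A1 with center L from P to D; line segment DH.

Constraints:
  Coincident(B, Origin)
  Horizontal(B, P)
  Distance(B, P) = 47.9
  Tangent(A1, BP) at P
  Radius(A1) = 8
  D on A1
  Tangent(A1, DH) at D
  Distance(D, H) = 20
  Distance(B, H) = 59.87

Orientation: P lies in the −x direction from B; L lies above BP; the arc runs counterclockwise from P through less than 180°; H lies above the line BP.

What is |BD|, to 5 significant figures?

43.077

Checks: B.y = 0.00, P.y = 0.00 ✓; |BP| = 47.90 ✓; |LD| = 8.000 ✓; ∠(LD, DH) = 90.00° ✓; |DH| = 20.00 ✓; |BH| = 59.87 ✓.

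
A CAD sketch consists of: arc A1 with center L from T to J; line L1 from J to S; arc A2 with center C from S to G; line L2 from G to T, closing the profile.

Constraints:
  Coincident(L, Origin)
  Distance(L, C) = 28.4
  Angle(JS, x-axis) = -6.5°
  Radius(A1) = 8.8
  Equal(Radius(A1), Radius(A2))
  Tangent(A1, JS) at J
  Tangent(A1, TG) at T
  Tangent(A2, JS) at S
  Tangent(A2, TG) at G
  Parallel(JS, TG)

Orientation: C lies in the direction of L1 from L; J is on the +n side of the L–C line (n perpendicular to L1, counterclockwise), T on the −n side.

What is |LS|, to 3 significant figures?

29.7

Tangency of A1 to both parallel lines with radius 8.8 puts J and T at L ± 8.8·n: J = (0.996, 8.74), T = (-0.996, -8.74). Equal radii place S and G the same way about C: S = C + 8.8·n = (29.2, 5.53), G = C − 8.8·n = (27.2, -12.0). Then |LS| = |S − L| = 29.7.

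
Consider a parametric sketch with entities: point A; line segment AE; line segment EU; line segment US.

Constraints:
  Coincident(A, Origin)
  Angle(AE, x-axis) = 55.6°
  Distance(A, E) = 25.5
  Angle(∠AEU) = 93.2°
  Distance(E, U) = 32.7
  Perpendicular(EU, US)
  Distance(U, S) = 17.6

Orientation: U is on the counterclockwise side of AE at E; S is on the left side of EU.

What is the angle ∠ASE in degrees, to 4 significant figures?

41.26°

A is at the origin; AE runs at 55.6° with length 25.5, so E = 25.5·(cos 55.6°, sin 55.6°) = (14.41, 21.04). ∠AEU = 93.2°, so EU runs at 55.6° + (180° − 93.2°) = 142.4° from the x-axis; with |EU| = 32.7, U = E + 32.7·(cos 142.4°, sin 142.4°) = (-11.50, 40.99). The perpendicularity gives US at right angles to EU; with |US| = 17.6 on the left of EU, S = U + 17.6·(-0.6101, -0.7923) = (-22.24, 27.05). Then cos ∠ASE = SA·SE / (|SA||SE|), giving 41.26°.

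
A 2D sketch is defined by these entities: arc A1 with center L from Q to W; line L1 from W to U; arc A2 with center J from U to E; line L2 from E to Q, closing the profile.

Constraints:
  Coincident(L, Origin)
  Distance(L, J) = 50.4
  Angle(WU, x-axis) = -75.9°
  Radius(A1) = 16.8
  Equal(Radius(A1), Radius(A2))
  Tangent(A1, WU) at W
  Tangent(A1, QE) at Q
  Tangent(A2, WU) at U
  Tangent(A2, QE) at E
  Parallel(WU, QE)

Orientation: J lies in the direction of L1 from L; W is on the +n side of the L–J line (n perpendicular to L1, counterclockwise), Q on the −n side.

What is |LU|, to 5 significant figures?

53.126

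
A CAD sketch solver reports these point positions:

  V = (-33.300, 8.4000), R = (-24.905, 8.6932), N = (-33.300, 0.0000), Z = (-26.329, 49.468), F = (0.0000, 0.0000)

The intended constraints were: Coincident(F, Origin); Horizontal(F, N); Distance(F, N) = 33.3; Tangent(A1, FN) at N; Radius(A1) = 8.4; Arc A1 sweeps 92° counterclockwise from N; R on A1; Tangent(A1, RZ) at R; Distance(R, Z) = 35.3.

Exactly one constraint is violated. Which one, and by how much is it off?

Distance(R, Z) = 35.3 — off by 5.50.

F = (0.00, 0.00) ✓; F.y = 0.00, N.y = 0.00 ✓; |FN| = 33.30 ✓; ∠(VN, NF) = 90.00° ✓; |VN| = 8.400 ✓; bearing(V→R) − bearing(V→N) = 92.00° ✓; |VR| = 8.400 ✓; ∠(VR, RZ) = 90.00° ✓; |RZ| = 40.80 ✗.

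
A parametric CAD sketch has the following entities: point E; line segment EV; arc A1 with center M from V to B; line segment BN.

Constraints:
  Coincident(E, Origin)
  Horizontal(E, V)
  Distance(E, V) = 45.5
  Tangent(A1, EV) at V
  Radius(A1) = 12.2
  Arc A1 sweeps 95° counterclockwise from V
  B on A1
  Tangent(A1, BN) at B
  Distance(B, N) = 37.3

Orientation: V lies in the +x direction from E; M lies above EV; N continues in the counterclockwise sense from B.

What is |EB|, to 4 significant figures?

59.16

The tangent condition forces MV to be normal to EV, so M = V + (0, 12.2) = (45.50, 12.20). On A1, V sits at bearing -90° from M; a 95° counterclockwise sweep puts B at bearing 5°, so B = M + 12.2·(cos 5°, sin 5°) = (57.65, 13.26). Then |EB| = |B − E| = 59.16.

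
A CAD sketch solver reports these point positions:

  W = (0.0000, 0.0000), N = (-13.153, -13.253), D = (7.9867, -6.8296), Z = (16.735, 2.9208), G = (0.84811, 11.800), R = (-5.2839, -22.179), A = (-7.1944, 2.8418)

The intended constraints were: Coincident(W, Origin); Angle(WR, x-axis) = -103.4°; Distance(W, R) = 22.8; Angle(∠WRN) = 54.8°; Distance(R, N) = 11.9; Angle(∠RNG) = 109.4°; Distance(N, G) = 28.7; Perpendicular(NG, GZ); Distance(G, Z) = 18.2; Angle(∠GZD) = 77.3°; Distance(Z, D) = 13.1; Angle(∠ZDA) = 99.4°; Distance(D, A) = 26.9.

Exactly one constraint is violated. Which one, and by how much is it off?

Distance(D, A) = 26.9 — off by 8.90.

W = (0.00, 0.00) ✓; WR at -103.4° ✓; |WR| = 22.80 ✓; ∠WRN = 54.80° ✓; |RN| = 11.90 ✓; ∠RNG = 109.4° ✓; |NG| = 28.70 ✓; ∠(NG, GZ) = 90.00° ✓; |GZ| = 18.20 ✓; ∠GZD = 77.30° ✓; |ZD| = 13.10 ✓; ∠ZDA = 99.40° ✓; |DA| = 18.00 ✗.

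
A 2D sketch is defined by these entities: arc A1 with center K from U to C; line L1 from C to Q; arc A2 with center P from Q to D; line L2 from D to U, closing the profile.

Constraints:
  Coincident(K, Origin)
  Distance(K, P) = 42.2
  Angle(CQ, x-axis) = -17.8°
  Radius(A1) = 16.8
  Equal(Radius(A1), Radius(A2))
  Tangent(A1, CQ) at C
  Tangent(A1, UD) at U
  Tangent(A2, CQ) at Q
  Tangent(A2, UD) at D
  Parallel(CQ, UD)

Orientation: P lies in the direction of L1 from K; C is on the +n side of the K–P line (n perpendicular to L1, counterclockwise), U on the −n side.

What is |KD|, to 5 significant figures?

45.421

The slot axis is L1's direction at -17.8°, so u = (cos -17.8°, sin -17.8°) = (0.95213, -0.30570) and n = (−sin -17.8°, cos -17.8°) = (0.30570, 0.95213). K is at the origin and P lies 42.2 along u from K, so P = 42.2·u = (40.180, -12.900). Tangency of A1 to both parallel lines with radius 16.8 puts C and U at K ± 16.8·n: C = (5.1357, 15.996), U = (-5.1357, -15.996). Equal radii place Q and D the same way about P: Q = P + 16.8·n = (45.316, 3.0954), D = P − 16.8·n = (35.044, -28.896). Then |KD| = |D − K| = 45.421.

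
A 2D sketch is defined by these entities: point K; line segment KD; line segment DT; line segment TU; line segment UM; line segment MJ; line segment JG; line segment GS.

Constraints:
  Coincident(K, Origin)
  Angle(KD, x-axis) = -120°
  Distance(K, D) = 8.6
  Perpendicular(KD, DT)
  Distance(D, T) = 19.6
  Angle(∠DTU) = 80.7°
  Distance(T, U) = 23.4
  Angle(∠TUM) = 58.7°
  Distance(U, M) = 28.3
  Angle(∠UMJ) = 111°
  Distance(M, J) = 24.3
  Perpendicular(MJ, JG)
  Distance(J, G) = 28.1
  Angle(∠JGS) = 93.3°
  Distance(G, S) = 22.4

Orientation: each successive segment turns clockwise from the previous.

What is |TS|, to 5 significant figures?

13.074

The perpendicularity gives JG at right angles to MJ, so JG runs at 130.40°; with |JG| = 28.1, G = (-33.770, -0.58325). ∠JGS = 93.3° gives GS at 43.700° from the x-axis; with |GS| = 22.4, S = (-17.576, 14.893). Then |TS| = |S − T| = 13.074.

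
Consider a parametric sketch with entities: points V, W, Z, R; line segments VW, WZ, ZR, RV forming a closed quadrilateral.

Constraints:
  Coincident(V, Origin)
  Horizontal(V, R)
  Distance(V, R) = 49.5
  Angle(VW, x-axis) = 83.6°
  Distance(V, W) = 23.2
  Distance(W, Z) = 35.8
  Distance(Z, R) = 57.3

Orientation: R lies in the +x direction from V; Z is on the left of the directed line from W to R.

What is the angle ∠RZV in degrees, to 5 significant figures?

51.348°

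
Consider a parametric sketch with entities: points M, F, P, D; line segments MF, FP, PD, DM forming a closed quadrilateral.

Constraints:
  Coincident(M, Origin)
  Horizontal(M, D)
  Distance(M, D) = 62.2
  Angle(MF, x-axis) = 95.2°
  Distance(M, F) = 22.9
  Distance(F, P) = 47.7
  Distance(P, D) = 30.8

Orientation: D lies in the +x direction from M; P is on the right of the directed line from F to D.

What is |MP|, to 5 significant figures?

34.301

Checks: |FP| = 47.70 ✓; |PD| = 30.80 ✓.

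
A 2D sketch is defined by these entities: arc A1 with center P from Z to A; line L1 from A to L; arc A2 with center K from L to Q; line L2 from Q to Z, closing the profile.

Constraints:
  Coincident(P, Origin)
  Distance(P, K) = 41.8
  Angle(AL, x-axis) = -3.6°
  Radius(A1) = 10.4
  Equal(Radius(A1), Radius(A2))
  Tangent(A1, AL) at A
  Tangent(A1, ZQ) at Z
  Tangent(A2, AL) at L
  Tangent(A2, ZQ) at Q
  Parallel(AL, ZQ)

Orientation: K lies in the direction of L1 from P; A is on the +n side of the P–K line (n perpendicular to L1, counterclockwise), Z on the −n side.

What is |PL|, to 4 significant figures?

43.07

The slot axis is L1's direction at -3.6°, so u = (cos -3.6°, sin -3.6°) = (0.9980, -0.06279) and n = (−sin -3.6°, cos -3.6°) = (0.06279, 0.9980). P is at the origin and K lies 41.8 along u from P, so K = 41.8·u = (41.72, -2.625). Tangency of A1 to both parallel lines with radius 10.4 puts A and Z at P ± 10.4·n: A = (0.6530, 10.38), Z = (-0.6530, -10.38). Equal radii place L and Q the same way about K: L = K + 10.4·n = (42.37, 7.755), Q = K − 10.4·n = (41.06, -13.00). Then |PL| = |L − P| = 43.07.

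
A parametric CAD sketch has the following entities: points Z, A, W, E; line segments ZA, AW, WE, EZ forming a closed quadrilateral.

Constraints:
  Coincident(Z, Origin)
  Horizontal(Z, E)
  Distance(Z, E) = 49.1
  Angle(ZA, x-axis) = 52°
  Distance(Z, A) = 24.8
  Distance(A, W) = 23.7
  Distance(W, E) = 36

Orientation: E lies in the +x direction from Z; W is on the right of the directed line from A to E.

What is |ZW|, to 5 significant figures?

13.942

Z is at the origin; Z and E share the same y with |ZE| = 49.1 and E in +x, so E = (49.1, 0). ZA runs at 52.0° with |ZA| = 24.8, so A = (15.268, 19.543). W is determined by |AW| = 23.7 and |WE| = 36.0 together: it lies at the intersection of circle(A, 23.7) and circle(E, 36.0). With |AE| = 39.070, the foot of the radical line on AE is 10.138 from A and the perpendicular offset is √(23.7² − 10.138²) = 21.422. Taking the right-of-AE solution: W = (13.332, -4.0781).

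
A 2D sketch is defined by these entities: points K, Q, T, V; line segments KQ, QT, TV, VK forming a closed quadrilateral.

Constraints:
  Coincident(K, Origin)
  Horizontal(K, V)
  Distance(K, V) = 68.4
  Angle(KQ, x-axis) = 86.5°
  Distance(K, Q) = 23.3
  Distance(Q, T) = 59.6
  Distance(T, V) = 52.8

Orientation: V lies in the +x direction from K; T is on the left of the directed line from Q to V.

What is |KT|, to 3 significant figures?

74.4

Checks: |QT| = 59.60 ✓; |TV| = 52.80 ✓.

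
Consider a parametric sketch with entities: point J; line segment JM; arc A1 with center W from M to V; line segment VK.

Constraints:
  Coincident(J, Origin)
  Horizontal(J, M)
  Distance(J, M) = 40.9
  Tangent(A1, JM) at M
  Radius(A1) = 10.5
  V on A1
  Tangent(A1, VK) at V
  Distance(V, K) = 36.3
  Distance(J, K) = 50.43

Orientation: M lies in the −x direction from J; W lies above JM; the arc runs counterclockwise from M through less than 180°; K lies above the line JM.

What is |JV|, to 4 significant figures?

31.76

Checks: |WV| = 10.50 ✓; ∠(WV, VK) = 90.00° ✓; |VK| = 36.30 ✓; |JK| = 50.43 ✓.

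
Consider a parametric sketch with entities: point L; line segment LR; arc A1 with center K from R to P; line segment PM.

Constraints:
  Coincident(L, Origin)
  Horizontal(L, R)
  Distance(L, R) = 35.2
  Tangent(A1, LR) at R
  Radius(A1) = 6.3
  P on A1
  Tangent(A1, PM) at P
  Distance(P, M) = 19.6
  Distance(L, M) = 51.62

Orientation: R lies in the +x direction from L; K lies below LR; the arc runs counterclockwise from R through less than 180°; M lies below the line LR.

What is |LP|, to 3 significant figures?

32.9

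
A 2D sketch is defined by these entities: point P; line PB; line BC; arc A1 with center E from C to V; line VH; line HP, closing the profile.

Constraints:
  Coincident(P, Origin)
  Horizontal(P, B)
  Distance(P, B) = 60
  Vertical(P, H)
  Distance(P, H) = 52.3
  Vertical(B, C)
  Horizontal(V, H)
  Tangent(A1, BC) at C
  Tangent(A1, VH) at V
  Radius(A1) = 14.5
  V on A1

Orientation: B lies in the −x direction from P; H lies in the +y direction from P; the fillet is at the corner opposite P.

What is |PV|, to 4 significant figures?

69.32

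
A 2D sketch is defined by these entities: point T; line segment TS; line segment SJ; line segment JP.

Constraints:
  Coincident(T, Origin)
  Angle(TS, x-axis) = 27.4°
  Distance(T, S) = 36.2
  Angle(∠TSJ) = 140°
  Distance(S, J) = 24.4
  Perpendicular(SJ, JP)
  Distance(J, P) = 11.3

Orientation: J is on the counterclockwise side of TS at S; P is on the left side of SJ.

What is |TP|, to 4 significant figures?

53.49

T is at the origin; TS runs at 27.4° with length 36.2, so S = 36.2·(cos 27.4°, sin 27.4°) = (32.14, 16.66). ∠TSJ = 140.0°, so SJ runs at 27.4° + (180° − 140.0°) = 67.40° from the x-axis; with |SJ| = 24.4, J = S + 24.4·(cos 67.40°, sin 67.40°) = (41.52, 39.19). The perpendicularity gives JP at right angles to SJ; with |JP| = 11.3 on the left of SJ, P = J + 11.3·(-0.9232, 0.3843) = (31.08, 43.53). Then |TP| = |P − T| = 53.49.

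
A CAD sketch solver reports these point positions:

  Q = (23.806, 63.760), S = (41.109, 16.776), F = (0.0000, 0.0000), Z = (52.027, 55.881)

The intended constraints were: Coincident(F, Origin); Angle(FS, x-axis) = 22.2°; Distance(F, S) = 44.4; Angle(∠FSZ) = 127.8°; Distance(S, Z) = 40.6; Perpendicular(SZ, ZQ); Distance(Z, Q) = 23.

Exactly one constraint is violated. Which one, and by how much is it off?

Distance(Z, Q) = 23 — off by 6.30.

F = (0.00, 0.00) ✓; FS at 22.20° ✓; |FS| = 44.40 ✓; ∠FSZ = 127.8° ✓; |SZ| = 40.60 ✓; ∠(SZ, ZQ) = 90.00° ✓; |ZQ| = 29.30 ✗.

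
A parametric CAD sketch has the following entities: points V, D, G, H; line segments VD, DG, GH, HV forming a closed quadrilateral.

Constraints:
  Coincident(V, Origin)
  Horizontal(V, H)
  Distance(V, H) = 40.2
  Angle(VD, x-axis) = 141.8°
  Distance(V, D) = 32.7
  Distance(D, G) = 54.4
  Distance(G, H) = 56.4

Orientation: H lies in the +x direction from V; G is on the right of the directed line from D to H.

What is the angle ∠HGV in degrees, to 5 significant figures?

44.035°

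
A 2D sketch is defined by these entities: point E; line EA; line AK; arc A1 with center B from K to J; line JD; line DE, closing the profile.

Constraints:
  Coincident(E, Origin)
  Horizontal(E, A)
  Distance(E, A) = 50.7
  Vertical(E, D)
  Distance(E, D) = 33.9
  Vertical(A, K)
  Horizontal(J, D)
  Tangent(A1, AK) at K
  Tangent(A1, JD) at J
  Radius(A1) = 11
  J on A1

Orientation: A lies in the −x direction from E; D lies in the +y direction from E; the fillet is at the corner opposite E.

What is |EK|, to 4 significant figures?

55.63

The virtual corner opposite E is at (-50.70, 33.90). Tangency of A1 to AK means the radius BK is perpendicular to AK and A1 meets JD tangentially, so BJ is at right angles to JD, with radius 11.0, so the center B sits 11.0 in from both sides at B = (-39.70, 22.90). That places the tangent points at K = (-50.70, 22.90) on AK and J = (-39.70, 33.90) on JD. Then |EK| = |K − E| = 55.63.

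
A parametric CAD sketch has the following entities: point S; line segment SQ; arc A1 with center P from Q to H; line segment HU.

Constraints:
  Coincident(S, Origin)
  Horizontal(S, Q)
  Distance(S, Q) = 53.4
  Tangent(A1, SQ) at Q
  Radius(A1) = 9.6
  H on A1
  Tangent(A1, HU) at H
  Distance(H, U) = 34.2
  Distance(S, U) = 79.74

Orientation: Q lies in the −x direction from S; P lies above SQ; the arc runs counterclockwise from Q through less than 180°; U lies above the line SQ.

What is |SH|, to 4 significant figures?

48.59

Checks: S.y = 0.00, Q.y = 0.00 ✓; |PH| = 9.600 ✓; ∠(PH, HU) = 90.00° ✓; |HU| = 34.20 ✓; |SU| = 79.74 ✓.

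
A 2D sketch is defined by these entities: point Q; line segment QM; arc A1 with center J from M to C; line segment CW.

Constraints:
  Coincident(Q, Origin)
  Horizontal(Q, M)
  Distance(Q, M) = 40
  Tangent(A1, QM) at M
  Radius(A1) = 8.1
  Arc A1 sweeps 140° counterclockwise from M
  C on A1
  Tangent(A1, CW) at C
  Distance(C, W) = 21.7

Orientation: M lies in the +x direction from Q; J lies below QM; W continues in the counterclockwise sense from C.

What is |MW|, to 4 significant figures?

30.47

Q is at the origin; QM is horizontal with |QM| = 40.0 and M on the +x side, so M = (40.00, 0.000). Tangency of A1 to QM means the radius JM is perpendicular to QM, so J = M + (0, -8.1) = (40.00, -8.100). On A1, M sits at bearing 90° from J; a 140° counterclockwise sweep puts C at bearing 230°, so C = J + 8.1·(cos 230°, sin 230°) = (34.79, -14.30). A1 meets CW tangentially, so JC is at right angles to CW, so CW runs along (−sin 230°, cos 230°); with |CW| = 21.7, W = (51.42, -28.25). Then |MW| = |W − M| = 30.47.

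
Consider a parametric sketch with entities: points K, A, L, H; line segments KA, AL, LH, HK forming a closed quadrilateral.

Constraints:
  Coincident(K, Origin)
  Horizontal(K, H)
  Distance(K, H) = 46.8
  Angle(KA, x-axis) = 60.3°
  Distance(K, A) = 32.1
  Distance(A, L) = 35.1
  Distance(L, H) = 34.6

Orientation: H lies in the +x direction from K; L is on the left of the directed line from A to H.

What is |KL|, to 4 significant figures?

61.02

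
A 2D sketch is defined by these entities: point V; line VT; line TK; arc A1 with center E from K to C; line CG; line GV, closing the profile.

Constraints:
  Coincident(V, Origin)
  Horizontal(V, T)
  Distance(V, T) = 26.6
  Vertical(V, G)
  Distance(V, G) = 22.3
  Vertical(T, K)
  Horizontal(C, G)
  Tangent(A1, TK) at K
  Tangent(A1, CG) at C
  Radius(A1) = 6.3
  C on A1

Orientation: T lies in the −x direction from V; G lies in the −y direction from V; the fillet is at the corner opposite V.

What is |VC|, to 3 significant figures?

30.2

V is at the origin; VT is horizontal with |VT| = 26.6 and T on the −x side, so T = (-26.6, 0.00). V and G share the same x with |VG| = 22.3 and G on the −y side, so G = (0.00, -22.3). The virtual corner opposite V is at (-26.6, -22.3). Since A1 is tangent to TK there, EK ⟂ TK and tangency of A1 to CG means the radius EC is perpendicular to CG, with radius 6.3, so the center E sits 6.3 in from both sides at E = (-20.3, -16.0). That places the tangent points at K = (-26.6, -16.0) on TK and C = (-20.3, -22.3) on CG. Then |VC| = |C − V| = 30.2.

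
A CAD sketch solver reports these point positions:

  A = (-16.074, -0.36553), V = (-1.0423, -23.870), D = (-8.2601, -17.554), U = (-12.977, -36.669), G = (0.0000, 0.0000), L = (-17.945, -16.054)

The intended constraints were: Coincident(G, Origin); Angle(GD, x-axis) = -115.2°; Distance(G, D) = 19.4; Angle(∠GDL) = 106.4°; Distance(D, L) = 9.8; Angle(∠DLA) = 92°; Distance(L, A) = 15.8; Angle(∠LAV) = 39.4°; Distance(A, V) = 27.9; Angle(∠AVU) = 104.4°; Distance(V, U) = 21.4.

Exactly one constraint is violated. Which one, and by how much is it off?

Distance(V, U) = 21.4 — off by 3.90.

G = (0.00, 0.00) ✓; GD at -115.2° ✓; |GD| = 19.40 ✓; ∠GDL = 106.4° ✓; |DL| = 9.800 ✓; ∠DLA = 92.00° ✓; |LA| = 15.80 ✓; ∠LAV = 39.40° ✓; |AV| = 27.90 ✓; ∠AVU = 104.4° ✓; |VU| = 17.50 ✗.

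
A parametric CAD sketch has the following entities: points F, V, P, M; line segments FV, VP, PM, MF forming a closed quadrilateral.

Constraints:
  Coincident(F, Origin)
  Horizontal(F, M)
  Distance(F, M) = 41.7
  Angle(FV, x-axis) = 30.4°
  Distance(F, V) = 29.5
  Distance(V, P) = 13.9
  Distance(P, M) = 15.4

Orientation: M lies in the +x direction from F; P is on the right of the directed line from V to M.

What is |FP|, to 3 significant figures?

26.4

Checks: |VP| = 13.90 ✓; |PM| = 15.40 ✓.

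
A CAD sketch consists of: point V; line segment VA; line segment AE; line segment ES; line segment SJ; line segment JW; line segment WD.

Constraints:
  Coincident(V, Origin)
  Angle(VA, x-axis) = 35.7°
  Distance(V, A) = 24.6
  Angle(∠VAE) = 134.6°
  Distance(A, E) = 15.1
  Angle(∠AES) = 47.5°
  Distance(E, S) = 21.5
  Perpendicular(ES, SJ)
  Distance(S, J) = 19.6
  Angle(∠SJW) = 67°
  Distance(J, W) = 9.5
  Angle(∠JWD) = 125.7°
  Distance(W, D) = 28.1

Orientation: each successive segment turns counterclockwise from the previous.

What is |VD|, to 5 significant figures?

36.751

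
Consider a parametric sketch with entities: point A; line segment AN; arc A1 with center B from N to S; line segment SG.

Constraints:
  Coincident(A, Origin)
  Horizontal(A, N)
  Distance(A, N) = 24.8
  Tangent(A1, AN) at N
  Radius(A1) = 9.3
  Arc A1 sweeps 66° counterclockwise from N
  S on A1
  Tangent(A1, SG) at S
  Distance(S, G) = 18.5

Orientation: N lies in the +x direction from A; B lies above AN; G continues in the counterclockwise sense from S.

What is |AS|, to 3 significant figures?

33.8

A is at the origin; AN is horizontal with |AN| = 24.8 and N on the +x side, so N = (24.8, 0.00). Since A1 is tangent to AN there, BN ⟂ AN, so B = N + (0, 9.3) = (24.8, 9.30). On A1, N sits at bearing -90° from B; a 66° counterclockwise sweep puts S at bearing -24°, so S = B + 9.3·(cos -24°, sin -24°) = (33.3, 5.52). Then |AS| = |S − A| = 33.8.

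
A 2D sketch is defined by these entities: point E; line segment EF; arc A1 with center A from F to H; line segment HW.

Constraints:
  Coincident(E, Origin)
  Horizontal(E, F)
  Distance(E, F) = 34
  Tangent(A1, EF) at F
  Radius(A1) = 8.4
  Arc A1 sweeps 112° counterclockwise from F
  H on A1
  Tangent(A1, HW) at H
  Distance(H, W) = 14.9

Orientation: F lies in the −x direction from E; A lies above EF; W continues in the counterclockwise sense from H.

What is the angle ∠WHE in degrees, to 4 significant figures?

135.8°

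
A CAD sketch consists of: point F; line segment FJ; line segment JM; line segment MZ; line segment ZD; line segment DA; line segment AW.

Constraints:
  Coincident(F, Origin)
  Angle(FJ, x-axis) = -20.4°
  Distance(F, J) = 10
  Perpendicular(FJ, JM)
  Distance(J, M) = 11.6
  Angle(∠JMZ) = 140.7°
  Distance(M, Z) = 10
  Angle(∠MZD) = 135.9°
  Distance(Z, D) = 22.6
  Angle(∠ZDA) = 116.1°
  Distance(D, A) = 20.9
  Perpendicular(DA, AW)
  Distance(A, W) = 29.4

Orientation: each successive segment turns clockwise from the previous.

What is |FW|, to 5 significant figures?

12.709

F is at the origin; FJ runs at -20.4° with length 10.0, so J = (9.3728, -3.4857). FJ is perpendicular to JM, so JM runs at -110.40°; with |JM| = 11.6, M = (5.3294, -14.358). ∠JMZ = 140.7° gives MZ at -149.70° from the x-axis; with |MZ| = 10.0, Z = (-3.3046, -19.403). ∠MZD = 135.9° gives ZD at 166.20° from the x-axis; with |ZD| = 22.6, D = (-25.252, -14.013). ∠ZDA = 116.1° gives DA at 102.30° from the x-axis; with |DA| = 20.9, A = (-29.705, 6.4076). DA ⟂ AW, so AW runs at 12.300°; with |AW| = 29.4, W = (-0.97940, 12.671). Then |FW| = |W − F| = 12.709.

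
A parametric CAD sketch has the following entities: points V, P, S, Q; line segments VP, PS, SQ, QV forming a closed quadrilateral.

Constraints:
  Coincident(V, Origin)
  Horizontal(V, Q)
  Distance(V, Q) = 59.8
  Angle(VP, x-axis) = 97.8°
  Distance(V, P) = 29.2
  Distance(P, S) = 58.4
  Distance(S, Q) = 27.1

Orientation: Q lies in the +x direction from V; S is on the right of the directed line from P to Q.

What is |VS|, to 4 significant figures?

38.66

Checks: |PS| = 58.40 ✓; |SQ| = 27.10 ✓.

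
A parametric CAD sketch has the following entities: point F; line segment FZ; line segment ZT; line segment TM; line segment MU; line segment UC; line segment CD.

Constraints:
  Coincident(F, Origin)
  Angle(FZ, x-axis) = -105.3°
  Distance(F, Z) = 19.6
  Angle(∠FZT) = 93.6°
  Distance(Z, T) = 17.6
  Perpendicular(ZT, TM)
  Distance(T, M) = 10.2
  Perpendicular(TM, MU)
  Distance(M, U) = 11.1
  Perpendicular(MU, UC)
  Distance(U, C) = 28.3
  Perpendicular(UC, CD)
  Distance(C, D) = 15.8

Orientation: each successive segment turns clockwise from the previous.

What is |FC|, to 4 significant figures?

38.45

F is at the origin; FZ runs at -105.3° with length 19.6, so Z = (-5.172, -18.91). ∠FZT = 93.6° gives ZT at 168.3° from the x-axis; with |ZT| = 17.6, T = (-22.41, -15.34). ZT is perpendicular to TM, so TM runs at 78.30°; with |TM| = 10.2, M = (-20.34, -5.348). TM ⟂ MU, so MU runs at -11.70°; with |MU| = 11.1, U = (-9.468, -7.599). MU is perpendicular to UC, so UC runs at -101.7°; with |UC| = 28.3, C = (-15.21, -35.31). Then |FC| = |C − F| = 38.45.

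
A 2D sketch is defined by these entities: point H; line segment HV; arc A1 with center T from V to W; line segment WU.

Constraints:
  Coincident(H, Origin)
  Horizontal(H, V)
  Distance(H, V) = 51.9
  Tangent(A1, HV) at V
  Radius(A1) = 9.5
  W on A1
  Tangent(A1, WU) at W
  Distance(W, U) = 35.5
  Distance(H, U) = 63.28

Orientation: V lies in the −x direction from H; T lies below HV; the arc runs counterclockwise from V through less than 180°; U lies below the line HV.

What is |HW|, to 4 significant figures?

61.91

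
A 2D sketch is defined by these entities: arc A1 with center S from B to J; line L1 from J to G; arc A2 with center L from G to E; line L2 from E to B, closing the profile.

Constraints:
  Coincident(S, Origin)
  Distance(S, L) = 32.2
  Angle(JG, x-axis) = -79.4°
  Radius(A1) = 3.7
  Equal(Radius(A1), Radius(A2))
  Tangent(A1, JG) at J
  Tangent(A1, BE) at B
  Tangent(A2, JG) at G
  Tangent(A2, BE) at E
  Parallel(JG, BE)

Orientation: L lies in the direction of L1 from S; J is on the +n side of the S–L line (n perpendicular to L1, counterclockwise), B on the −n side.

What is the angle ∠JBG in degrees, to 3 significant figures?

77.1°

The slot axis is L1's direction at -79.4°, so u = (cos -79.4°, sin -79.4°) = (0.184, -0.983) and n = (−sin -79.4°, cos -79.4°) = (0.983, 0.184). S is at the origin and L lies 32.2 along u from S, so L = 32.2·u = (5.92, -31.7). Tangency of A1 to both parallel lines with radius 3.7 puts J and B at S ± 3.7·n: J = (3.64, 0.681), B = (-3.64, -0.681). Equal radii place G and E the same way about L: G = L + 3.7·n = (9.56, -31.0), E = L − 3.7·n = (2.29, -32.3). Then cos ∠JBG = BJ·BG / (|BJ||BG|), giving 77.1°.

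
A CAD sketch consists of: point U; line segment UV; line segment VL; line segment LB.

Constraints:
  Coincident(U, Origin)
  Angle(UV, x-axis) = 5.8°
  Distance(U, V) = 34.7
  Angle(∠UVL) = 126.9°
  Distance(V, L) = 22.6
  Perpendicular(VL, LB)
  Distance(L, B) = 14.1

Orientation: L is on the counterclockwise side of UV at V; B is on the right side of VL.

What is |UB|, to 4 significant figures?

60.32

U is at the origin; UV runs at 5.8° with length 34.7, so V = 34.7·(cos 5.8°, sin 5.8°) = (34.52, 3.507). ∠UVL = 126.9°, so VL runs at 5.8° + (180° − 126.9°) = 58.90° from the x-axis; with |VL| = 22.6, L = V + 22.6·(cos 58.90°, sin 58.90°) = (46.20, 22.86). The perpendicularity gives LB at right angles to VL; with |LB| = 14.1 on the right of VL, B = L + 14.1·(0.8563, -0.5165) = (58.27, 15.58). Then |UB| = |B − U| = 60.32.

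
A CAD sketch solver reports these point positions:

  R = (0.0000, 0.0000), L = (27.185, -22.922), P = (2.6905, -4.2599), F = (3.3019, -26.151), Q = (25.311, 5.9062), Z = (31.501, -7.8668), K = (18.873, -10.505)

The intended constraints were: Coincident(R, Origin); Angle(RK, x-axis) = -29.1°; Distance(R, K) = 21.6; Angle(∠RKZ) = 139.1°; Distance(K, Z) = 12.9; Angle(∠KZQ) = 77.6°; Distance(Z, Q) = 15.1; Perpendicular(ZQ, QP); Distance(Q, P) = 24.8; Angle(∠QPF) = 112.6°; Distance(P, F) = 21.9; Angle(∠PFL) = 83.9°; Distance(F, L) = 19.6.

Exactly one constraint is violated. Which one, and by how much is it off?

Distance(F, L) = 19.6 — off by 4.50.

R = (0.00, 0.00) ✓; RK at -29.10° ✓; |RK| = 21.60 ✓; ∠RKZ = 139.1° ✓; |KZ| = 12.90 ✓; ∠KZQ = 77.60° ✓; |ZQ| = 15.10 ✓; ∠(ZQ, QP) = 90.00° ✓; |QP| = 24.80 ✓; ∠QPF = 112.6° ✓; |PF| = 21.90 ✓; ∠PFL = 83.90° ✓; |FL| = 24.10 ✗.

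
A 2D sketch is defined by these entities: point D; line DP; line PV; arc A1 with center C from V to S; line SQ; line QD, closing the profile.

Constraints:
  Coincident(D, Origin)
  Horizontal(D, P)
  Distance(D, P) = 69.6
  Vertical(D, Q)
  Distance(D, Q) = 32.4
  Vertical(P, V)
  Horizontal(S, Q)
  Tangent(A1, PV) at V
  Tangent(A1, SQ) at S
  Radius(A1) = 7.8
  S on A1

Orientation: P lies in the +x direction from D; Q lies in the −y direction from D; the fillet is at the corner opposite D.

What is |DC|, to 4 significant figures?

66.52

D is at the origin; DP is horizontal with |DP| = 69.6 and P on the +x side, so P = (69.60, 0.000). DQ is vertical with |DQ| = 32.4 and Q on the −y side, so Q = (0.000, -32.40). The virtual corner opposite D is at (69.60, -32.40). A1 meets PV tangentially, so CV is at right angles to PV and since A1 is tangent to SQ there, CS ⟂ SQ, with radius 7.8, so the center C sits 7.8 in from both sides at C = (61.80, -24.60). Then |DC| = |C − D| = 66.52.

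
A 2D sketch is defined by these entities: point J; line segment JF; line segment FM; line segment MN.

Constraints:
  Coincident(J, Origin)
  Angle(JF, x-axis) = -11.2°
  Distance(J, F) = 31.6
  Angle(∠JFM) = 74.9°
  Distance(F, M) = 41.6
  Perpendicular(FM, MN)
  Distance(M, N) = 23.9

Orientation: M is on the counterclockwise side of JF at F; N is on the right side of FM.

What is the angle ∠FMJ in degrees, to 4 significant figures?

42.44°

J is at the origin; JF runs at -11.2° with length 31.6, so F = 31.6·(cos -11.2°, sin -11.2°) = (31.00, -6.138). ∠JFM = 74.9°, so FM runs at -11.2° + (180° − 74.9°) = 93.90° from the x-axis; with |FM| = 41.6, M = F + 41.6·(cos 93.90°, sin 93.90°) = (28.17, 35.37). Then cos ∠FMJ = MF·MJ / (|MF||MJ|), giving 42.44°.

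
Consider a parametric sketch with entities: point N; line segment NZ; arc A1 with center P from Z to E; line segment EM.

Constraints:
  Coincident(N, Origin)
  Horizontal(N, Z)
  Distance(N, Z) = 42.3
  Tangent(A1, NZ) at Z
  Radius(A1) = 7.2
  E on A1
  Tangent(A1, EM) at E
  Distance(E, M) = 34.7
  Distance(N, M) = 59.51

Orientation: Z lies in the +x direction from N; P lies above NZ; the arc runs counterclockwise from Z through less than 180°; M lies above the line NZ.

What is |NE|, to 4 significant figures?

50.10

Checks: |PE| = 7.200 ✓; ∠(PE, EM) = 90.00° ✓; |EM| = 34.70 ✓; |NM| = 59.51 ✓.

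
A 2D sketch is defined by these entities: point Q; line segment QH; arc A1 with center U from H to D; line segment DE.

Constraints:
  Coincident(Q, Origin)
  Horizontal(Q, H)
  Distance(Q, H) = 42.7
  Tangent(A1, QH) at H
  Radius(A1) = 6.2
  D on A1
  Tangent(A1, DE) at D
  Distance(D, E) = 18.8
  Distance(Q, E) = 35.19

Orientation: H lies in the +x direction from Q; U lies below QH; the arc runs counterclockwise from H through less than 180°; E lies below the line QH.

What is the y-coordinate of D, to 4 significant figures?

-3.436

Q is at the origin; Q and H share the same y with |QH| = 42.7 and H on the +x side, so H = (42.70, 0.000). Tangency of A1 to QH means the radius UH is perpendicular to QH, so U = H + (0, -6.2) = (42.70, -6.200). Since UD ⟂ DE (tangency), |UE| = √(6.2² + 18.8²) = 19.80 regardless of where D sits on A1. So E lies on both circle(Q, 35.19) and circle(U, 19.80); the below-QH intersection is E = (28.77, -20.26). D is the foot of the tangent from E: D = (37.15, -3.436).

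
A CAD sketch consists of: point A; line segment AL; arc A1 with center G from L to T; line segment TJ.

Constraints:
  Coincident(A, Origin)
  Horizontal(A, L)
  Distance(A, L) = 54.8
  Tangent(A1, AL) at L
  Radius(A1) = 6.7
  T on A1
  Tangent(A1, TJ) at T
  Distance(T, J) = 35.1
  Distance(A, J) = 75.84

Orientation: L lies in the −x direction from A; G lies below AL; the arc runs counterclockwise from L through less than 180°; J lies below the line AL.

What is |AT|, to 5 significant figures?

61.810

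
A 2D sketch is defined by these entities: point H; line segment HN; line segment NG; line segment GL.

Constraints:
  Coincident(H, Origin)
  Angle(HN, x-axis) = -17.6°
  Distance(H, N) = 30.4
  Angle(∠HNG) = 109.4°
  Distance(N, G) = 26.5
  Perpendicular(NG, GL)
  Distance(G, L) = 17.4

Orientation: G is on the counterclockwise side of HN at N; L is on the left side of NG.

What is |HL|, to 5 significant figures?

38.295

H is at the origin; HN runs at -17.6° with length 30.4, so N = 30.4·(cos -17.6°, sin -17.6°) = (28.977, -9.1920). ∠HNG = 109.4°, so NG runs at -17.6° + (180° − 109.4°) = 53.000° from the x-axis; with |NG| = 26.5, G = N + 26.5·(cos 53.000°, sin 53.000°) = (44.925, 11.972). NG is perpendicular to GL; with |GL| = 17.4 on the left of NG, L = G + 17.4·(-0.79864, 0.60182) = (31.029, 22.443). Then |HL| = |L − H| = 38.295.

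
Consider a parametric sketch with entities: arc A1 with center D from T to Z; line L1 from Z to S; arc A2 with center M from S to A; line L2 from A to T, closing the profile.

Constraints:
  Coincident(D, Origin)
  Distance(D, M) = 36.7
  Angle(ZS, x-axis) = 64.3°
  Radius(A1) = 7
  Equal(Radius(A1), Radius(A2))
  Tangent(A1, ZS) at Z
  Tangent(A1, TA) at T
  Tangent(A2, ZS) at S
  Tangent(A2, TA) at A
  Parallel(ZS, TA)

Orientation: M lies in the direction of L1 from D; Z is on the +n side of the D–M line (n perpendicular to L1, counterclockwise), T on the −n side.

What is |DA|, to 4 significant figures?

37.36

The slot axis is L1's direction at 64.3°, so u = (cos 64.3°, sin 64.3°) = (0.4337, 0.9011) and n = (−sin 64.3°, cos 64.3°) = (-0.9011, 0.4337). D is at the origin and M lies 36.7 along u from D, so M = 36.7·u = (15.92, 33.07). Tangency of A1 to both parallel lines with radius 7.0 puts Z and T at D ± 7.0·n: Z = (-6.308, 3.036), T = (6.308, -3.036). Equal radii place S and A the same way about M: S = M + 7.0·n = (9.608, 36.11), A = M − 7.0·n = (22.22, 30.03). Then |DA| = |A − D| = 37.36.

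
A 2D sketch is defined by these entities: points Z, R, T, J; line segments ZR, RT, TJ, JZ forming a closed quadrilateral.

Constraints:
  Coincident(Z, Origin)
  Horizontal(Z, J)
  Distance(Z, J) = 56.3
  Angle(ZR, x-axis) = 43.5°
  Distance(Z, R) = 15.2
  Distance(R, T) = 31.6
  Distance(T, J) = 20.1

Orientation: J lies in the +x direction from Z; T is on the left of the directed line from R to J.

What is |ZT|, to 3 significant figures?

44.8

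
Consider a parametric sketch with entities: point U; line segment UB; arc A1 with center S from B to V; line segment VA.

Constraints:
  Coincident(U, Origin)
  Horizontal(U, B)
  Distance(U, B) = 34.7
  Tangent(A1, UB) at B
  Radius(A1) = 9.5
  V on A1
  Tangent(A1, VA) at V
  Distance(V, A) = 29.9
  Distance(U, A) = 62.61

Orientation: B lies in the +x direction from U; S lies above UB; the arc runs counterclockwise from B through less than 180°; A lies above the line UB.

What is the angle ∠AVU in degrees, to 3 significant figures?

113°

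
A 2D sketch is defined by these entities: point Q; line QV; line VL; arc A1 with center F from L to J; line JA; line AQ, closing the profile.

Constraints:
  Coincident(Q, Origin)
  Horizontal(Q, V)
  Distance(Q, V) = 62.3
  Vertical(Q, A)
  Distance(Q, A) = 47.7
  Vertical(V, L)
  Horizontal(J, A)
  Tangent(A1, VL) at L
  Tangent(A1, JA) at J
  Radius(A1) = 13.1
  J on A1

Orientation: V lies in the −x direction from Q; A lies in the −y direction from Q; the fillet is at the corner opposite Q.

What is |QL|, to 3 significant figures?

71.3

The virtual corner opposite Q is at (-62.3, -47.7). Since A1 is tangent to VL there, FL ⟂ VL and since A1 is tangent to JA there, FJ ⟂ JA, with radius 13.1, so the center F sits 13.1 in from both sides at F = (-49.2, -34.6). That places the tangent points at L = (-62.3, -34.6) on VL and J = (-49.2, -47.7) on JA. Then |QL| = |L − Q| = 71.3.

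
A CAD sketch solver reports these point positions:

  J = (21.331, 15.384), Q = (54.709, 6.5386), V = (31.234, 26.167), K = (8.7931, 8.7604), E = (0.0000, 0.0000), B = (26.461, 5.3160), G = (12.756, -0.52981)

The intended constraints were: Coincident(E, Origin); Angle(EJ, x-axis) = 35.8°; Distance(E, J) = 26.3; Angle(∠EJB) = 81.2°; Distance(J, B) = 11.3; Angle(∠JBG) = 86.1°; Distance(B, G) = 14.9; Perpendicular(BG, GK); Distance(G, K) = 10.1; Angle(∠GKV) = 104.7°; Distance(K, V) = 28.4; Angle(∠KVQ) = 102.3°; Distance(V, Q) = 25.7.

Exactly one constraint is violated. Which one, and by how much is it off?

Distance(V, Q) = 25.7 — off by 4.90.

E = (0.00, 0.00) ✓; EJ at 35.80° ✓; |EJ| = 26.30 ✓; ∠EJB = 81.20° ✓; |JB| = 11.30 ✓; ∠JBG = 86.10° ✓; |BG| = 14.90 ✓; ∠(BG, GK) = 90.00° ✓; |GK| = 10.10 ✓; ∠GKV = 104.7° ✓; |KV| = 28.40 ✓; ∠KVQ = 102.3° ✓; |VQ| = 30.60 ✗.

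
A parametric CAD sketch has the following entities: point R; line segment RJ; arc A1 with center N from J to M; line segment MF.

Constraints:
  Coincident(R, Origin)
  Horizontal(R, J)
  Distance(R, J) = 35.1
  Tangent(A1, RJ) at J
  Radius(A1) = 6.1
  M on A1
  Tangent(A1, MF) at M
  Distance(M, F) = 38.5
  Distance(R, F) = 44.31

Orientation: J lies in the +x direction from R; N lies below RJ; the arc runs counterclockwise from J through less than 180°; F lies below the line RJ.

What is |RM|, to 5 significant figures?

29.603

R is at the origin; R and J share the same y with |RJ| = 35.1 and J on the +x side, so J = (35.100, 0.0000). Tangency of A1 to RJ means the radius NJ is perpendicular to RJ, so N = J + (0, -6.1) = (35.100, -6.1000). Since NM ⟂ MF (tangency), |NF| = √(6.1² + 38.5²) = 38.980 regardless of where M sits on A1. So F lies on both circle(R, 44.31) and circle(N, 38.980); the below-RJ intersection is F = (17.315, -40.787). M is the foot of the tangent from F: M = (29.303, -4.2006).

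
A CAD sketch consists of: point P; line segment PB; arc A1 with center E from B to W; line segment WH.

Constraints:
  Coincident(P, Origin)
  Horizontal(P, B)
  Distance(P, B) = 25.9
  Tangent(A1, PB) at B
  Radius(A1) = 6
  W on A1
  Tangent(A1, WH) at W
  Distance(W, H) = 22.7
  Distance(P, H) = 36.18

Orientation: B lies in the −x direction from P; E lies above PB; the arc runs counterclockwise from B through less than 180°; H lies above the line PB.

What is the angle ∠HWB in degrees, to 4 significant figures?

133.0°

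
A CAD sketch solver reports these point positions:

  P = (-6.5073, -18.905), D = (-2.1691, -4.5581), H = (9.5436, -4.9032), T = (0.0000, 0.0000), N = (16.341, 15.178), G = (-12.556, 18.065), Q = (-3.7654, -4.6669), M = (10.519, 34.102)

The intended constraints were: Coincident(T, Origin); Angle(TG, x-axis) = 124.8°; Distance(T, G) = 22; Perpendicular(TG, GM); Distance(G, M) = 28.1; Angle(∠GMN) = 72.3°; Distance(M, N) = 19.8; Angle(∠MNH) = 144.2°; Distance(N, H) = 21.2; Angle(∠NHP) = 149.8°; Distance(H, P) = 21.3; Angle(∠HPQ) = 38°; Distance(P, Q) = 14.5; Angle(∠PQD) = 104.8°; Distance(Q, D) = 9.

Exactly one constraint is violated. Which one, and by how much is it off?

Distance(Q, D) = 9 — off by 7.40.

T = (0.00, 0.00) ✓; TG at 124.8° ✓; |TG| = 22.00 ✓; ∠(TG, GM) = 90.00° ✓; |GM| = 28.10 ✓; ∠GMN = 72.30° ✓; |MN| = 19.80 ✓; ∠MNH = 144.2° ✓; |NH| = 21.20 ✓; ∠NHP = 149.8° ✓; |HP| = 21.30 ✓; ∠HPQ = 38.00° ✓; |PQ| = 14.50 ✓; ∠PQD = 104.8° ✓; |QD| = 1.600 ✗.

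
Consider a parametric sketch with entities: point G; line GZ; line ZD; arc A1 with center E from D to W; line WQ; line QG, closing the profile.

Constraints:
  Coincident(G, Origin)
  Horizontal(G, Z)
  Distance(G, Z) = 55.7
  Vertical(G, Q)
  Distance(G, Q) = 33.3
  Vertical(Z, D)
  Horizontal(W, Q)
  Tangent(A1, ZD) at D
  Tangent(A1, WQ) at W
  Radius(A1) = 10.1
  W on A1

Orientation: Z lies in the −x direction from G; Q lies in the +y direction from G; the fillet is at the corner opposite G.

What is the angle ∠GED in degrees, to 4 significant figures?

153.0°

G is at the origin; G and Z share the same y with |GZ| = 55.7 and Z on the −x side, so Z = (-55.70, 0.000). G and Q share the same x with |GQ| = 33.3 and Q on the +y side, so Q = (0.000, 33.30). The virtual corner opposite G is at (-55.70, 33.30). Tangency of A1 to ZD means the radius ED is perpendicular to ZD and the tangent condition forces EW to be normal to WQ, with radius 10.1, so the center E sits 10.1 in from both sides at E = (-45.60, 23.20). That places the tangent points at D = (-55.70, 23.20) on ZD and W = (-45.60, 33.30) on WQ. Then cos ∠GED = EG·ED / (|EG||ED|), giving 153.0°.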